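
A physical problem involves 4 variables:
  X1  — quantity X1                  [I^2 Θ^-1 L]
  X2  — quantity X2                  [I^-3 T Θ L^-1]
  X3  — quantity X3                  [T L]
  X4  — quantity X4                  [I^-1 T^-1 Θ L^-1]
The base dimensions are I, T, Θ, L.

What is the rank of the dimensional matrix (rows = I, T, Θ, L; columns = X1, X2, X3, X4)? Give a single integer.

Write exponents as rows I,T,Θ,L / cols X1,X2,X3,X4:
  I: [ 2 -3  0 -1]
  T: [ 0  1  1 -1]
  Θ: [-1  1  0  1]
  L: [ 1 -1  1 -1]
Echelon form has 3 nonzero rows (pivots: X1,X2,X3)

3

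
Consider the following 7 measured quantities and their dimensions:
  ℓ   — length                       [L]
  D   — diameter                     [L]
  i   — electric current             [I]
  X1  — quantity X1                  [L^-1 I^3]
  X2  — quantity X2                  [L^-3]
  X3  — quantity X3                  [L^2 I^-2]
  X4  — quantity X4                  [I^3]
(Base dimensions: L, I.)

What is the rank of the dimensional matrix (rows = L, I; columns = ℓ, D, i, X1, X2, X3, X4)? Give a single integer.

Dimensional matrix (L×I by ℓ×D×i×X1×X2×X3×X4):
  L: [ 1  1  0 -1 -3  2  0]
  I: [ 0  0  1  3  0 -2  3]
RREF → pivots at {ℓ,i} ⇒ r = 2

2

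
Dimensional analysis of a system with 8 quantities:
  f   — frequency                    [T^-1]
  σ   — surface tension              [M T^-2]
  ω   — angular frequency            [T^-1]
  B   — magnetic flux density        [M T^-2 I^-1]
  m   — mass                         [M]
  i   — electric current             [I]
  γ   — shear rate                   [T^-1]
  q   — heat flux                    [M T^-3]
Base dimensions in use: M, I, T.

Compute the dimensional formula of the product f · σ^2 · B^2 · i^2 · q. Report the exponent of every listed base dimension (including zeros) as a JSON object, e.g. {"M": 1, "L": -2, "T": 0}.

Dimensional matrix (M×I×T by f×σ×ω×B×m×i×γ×q):
  M: [ 0  1  0  1  1  0  0  1]
  I: [ 0  0  0 -1  0  1  0  0]
  T: [-1 -2 -1 -2  0  0 -1 -3]
  [M]: (1)·0+(2)·1+(2)·1+(2)·0+(1)·1 = 5
  [I]: (1)·0+(2)·0+(2)·-1+(2)·1+(1)·0 = 0
  [T]: (1)·-1+(2)·-2+(2)·-2+(2)·0+(1)·-3 = -12
⇒ M^5 T^-12

{"M": 5, "I": 0, "T": -12}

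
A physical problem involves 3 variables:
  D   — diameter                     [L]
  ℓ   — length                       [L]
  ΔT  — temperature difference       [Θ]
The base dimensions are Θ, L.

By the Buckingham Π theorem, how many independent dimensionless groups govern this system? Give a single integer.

Write exponents as rows Θ,L / cols D,ℓ,ΔT:
  Θ: [ 0  0  1]
  L: [ 1  1  0]
Echelon form has 2 nonzero rows (pivots: D,ΔT)
n=3, r=2 ⇒ 1 dimensionless group

1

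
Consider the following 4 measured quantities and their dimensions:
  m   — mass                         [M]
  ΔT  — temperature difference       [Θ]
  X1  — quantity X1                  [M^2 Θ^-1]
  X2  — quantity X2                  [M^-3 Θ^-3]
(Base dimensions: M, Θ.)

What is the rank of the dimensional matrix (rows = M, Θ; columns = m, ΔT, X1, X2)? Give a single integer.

Dimensional matrix (M×Θ by m×ΔT×X1×X2):
  M: [ 1  0  2 -3]
  Θ: [ 0  1 -1 -3]
Row reduction gives pivot columns m,ΔT; rank = 2

2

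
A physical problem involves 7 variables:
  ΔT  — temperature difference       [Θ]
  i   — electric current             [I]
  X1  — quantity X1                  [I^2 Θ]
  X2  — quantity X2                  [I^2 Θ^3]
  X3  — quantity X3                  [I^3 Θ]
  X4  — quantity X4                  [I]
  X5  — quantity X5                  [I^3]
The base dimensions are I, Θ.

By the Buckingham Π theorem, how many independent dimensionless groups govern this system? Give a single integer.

5

Dimensional matrix (I×Θ by ΔT×i×X1×X2×X3×X4×X5):
  I: [ 0  1  2  2  3  1  3]
  Θ: [ 1  0  1  3  1  0  0]
Echelon form has 2 nonzero rows (pivots: ΔT,i)
7 vars − rank 2 = 5 Π groups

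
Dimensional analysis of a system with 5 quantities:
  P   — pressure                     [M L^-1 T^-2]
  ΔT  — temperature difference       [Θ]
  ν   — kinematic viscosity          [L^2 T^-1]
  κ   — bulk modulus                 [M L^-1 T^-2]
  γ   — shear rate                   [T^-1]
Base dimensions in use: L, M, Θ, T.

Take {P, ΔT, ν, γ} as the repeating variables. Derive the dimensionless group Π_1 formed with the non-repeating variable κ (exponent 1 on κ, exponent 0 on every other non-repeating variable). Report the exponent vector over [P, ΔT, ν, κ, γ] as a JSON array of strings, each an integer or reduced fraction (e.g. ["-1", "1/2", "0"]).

["-1", "0", "0", "1", "0"]

Exponent matrix [L,M,Θ,T] × [P,ΔT,ν,κ,γ]:
  L: [-1  0  2 -1  0]
  M: [ 1  0  0  1  0]
  Θ: [ 0  1  0  0  0]
  T: [-2  0 -1 -2 -1]
Row reduction gives pivot columns P,ΔT,ν,γ; rank = 4
Repeat: P,ΔT,ν,γ; free: κ
RREF:
  r0: [   1    0    0    1    0]
  r1: [   0    1    0    0    0]
  r2: [   0    0    1    0    0]
  r3: [   0    0    0    0    1]
Fix exponent of κ at 1; solve each RREF row for its pivot's exponent:
  r0: exp(P) + (1)·1 = 0 ⇒ exp(P) = -1
  r1: exp(ΔT) + (0)·1 = 0 ⇒ exp(ΔT) = 0
  r2: exp(ν) + (0)·1 = 0 ⇒ exp(ν) = 0
  r3: exp(γ) + (0)·1 = 0 ⇒ exp(γ) = 0
Π_1 = P^-1 · κ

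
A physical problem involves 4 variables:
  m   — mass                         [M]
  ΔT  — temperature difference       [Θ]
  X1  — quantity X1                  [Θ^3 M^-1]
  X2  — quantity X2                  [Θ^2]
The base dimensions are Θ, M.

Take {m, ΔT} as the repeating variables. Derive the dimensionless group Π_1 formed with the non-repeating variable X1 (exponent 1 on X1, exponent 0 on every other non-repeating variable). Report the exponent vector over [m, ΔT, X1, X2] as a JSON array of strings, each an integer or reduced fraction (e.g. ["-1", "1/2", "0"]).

["1", "-3", "1", "0"]

Dimensional matrix (Θ×M by m×ΔT×X1×X2):
  Θ: [ 0  1  3  2]
  M: [ 1  0 -1  0]
Echelon form has 2 nonzero rows (pivots: m,ΔT)
Pivot set = {m,ΔT}, free = {X1,X2}
RREF:
  r0: [   1    0   -1    0]
  r1: [   0    1    3    2]
Fix exponent of X1 at 1, X2 at 0; solve each RREF row for its pivot's exponent:
  r0: exp(m) + (-1)·1 = 0 ⇒ exp(m) = 1
  r1: exp(ΔT) + (3)·1 = 0 ⇒ exp(ΔT) = -3
Π_1 = m · ΔT^-3 · X1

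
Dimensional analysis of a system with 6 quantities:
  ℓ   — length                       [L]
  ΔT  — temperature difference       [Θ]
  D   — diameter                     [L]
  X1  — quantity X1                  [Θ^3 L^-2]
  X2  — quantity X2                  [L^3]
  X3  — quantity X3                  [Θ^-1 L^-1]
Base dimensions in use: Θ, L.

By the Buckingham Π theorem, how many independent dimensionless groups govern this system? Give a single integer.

Write exponents as rows Θ,L / cols ℓ,ΔT,D,X1,X2,X3:
  Θ: [ 0  1  0  3  0 -1]
  L: [ 1  0  1 -2  3 -1]
Row reduction gives pivot columns ℓ,ΔT; rank = 2
6 vars − rank 2 = 4 Π groups

4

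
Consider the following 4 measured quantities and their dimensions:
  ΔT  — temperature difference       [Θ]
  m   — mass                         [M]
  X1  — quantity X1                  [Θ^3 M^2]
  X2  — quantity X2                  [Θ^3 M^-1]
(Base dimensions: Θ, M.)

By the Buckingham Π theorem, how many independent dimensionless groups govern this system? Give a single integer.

Write exponents as rows Θ,M / cols ΔT,m,X1,X2:
  Θ: [ 1  0  3  3]
  M: [ 0  1  2 -1]
Echelon form has 2 nonzero rows (pivots: ΔT,m)
4 vars − rank 2 = 2 Π groups

2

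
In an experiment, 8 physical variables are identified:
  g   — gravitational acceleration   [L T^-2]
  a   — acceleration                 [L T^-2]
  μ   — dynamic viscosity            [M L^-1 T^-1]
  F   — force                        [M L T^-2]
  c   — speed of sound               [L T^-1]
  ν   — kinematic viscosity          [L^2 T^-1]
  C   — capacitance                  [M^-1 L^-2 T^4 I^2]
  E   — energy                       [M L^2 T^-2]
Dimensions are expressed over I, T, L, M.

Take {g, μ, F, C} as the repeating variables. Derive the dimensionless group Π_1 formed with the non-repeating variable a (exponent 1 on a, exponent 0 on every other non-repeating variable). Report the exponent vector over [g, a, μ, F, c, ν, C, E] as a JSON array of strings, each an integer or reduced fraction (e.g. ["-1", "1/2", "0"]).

Write exponents as rows I,T,L,M / cols g,a,μ,F,c,ν,C,E:
  I: [ 0  0  0  0  0  0  2  0]
  T: [-2 -2 -1 -2 -1 -1  4 -2]
  L: [ 1  1 -1  1  1  2 -2  2]
  M: [ 0  0  1  1  0  0 -1  1]
RREF → pivots at {g,μ,F,C} ⇒ r = 4
Repeat: g,μ,F,C; free: a,c,ν,E
RREF:
  r0: [   1    1    0    0  1/3    0    0 -1/3]
  r1: [   0    0    1    0 -1/3   -1    0 -2/3]
  r2: [   0    0    0    1  1/3    1    0  5/3]
  r3: [   0    0    0    0    0    0    1    0]
Fix exponent of a at 1, c at 0, ν at 0, E at 0; solve each RREF row for its pivot's exponent:
  r0: exp(g) + (1)·1 = 0 ⇒ exp(g) = -1
  r1: exp(μ) + (0)·1 = 0 ⇒ exp(μ) = 0
  r2: exp(F) + (0)·1 = 0 ⇒ exp(F) = 0
  r3: exp(C) + (0)·1 = 0 ⇒ exp(C) = 0
Π_1 = g^-1 · a

["-1", "1", "0", "0", "0", "0", "0", "0"]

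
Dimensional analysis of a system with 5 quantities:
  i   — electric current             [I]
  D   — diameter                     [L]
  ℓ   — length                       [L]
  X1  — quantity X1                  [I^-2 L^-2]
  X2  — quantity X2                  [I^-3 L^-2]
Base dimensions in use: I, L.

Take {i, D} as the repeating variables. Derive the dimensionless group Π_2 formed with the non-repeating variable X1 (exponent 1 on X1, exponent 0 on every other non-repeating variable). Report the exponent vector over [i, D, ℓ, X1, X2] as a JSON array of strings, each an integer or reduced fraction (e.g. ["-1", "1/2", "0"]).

["2", "2", "0", "1", "0"]

Dimensional matrix (I×L by i×D×ℓ×X1×X2):
  I: [ 1  0  0 -2 -3]
  L: [ 0  1  1 -2 -2]
Echelon form has 2 nonzero rows (pivots: i,D)
Pivot set = {i,D}, free = {ℓ,X1,X2}
RREF:
  r0: [   1    0    0   -2   -3]
  r1: [   0    1    1   -2   -2]
Fix exponent of X1 at 1, ℓ at 0, X2 at 0; solve each RREF row for its pivot's exponent:
  r0: exp(i) + (-2)·1 = 0 ⇒ exp(i) = 2
  r1: exp(D) + (-2)·1 = 0 ⇒ exp(D) = 2
Π_2 = i^2 · D^2 · X1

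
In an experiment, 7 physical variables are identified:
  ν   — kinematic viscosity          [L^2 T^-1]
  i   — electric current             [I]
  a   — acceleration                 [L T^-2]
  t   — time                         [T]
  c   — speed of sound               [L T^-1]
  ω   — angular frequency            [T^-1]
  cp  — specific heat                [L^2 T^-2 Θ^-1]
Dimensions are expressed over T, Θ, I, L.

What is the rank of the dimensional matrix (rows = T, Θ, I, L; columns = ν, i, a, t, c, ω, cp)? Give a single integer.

4

Dimensional matrix (T×Θ×I×L by ν×i×a×t×c×ω×cp):
  T: [-1  0 -2  1 -1 -1 -2]
  Θ: [ 0  0  0  0  0  0 -1]
  I: [ 0  1  0  0  0  0  0]
  L: [ 2  0  1  0  1  0  2]
RREF → pivots at {ν,i,a,cp} ⇒ r = 4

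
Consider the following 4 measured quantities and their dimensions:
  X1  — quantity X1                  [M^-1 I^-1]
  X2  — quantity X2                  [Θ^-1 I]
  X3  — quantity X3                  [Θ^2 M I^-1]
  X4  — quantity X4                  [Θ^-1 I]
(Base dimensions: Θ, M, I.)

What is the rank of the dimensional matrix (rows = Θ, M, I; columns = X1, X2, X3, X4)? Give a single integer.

Dimensional matrix (Θ×M×I by X1×X2×X3×X4):
  Θ: [ 0 -1  2 -1]
  M: [-1  0  1  0]
  I: [-1  1 -1  1]
Row reduction gives pivot columns X1,X2; rank = 2

2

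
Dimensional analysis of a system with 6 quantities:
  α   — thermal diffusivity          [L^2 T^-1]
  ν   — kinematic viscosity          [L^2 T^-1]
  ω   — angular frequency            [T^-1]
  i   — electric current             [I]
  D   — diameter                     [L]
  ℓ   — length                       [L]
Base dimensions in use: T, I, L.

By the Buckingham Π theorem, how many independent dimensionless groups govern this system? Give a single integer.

3

Dimensional matrix (T×I×L by α×ν×ω×i×D×ℓ):
  T: [-1 -1 -1  0  0  0]
  I: [ 0  0  0  1  0  0]
  L: [ 2  2  0  0  1  1]
Row reduction gives pivot columns α,ω,i; rank = 3
n=6, r=3 ⇒ 3 dimensionless groups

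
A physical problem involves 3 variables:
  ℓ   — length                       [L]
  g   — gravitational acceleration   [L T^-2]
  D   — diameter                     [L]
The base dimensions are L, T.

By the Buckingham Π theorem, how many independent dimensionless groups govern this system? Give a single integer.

Exponent matrix [L,T] × [ℓ,g,D]:
  L: [ 1  1  1]
  T: [ 0 -2  0]
RREF → pivots at {ℓ,g} ⇒ r = 2
3 vars − rank 2 = 1 Π group

1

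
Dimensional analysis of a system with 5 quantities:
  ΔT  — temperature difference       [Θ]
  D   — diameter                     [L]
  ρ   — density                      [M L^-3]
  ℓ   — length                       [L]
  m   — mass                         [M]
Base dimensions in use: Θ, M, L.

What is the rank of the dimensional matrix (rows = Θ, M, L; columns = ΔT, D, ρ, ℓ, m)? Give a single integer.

Exponent matrix [Θ,M,L] × [ΔT,D,ρ,ℓ,m]:
  Θ: [ 1  0  0  0  0]
  M: [ 0  0  1  0  1]
  L: [ 0  1 -3  1  0]
RREF → pivots at {ΔT,D,ρ} ⇒ r = 3

3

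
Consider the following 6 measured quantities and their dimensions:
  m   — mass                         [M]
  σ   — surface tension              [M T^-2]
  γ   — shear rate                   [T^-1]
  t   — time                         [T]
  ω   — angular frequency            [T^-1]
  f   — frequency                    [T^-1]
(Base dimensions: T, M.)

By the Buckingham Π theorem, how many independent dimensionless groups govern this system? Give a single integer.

4

Exponent matrix [T,M] × [m,σ,γ,t,ω,f]:
  T: [ 0 -2 -1  1 -1 -1]
  M: [ 1  1  0  0  0  0]
Row reduction gives pivot columns m,σ; rank = 2
n=6, r=2 ⇒ 4 dimensionless groups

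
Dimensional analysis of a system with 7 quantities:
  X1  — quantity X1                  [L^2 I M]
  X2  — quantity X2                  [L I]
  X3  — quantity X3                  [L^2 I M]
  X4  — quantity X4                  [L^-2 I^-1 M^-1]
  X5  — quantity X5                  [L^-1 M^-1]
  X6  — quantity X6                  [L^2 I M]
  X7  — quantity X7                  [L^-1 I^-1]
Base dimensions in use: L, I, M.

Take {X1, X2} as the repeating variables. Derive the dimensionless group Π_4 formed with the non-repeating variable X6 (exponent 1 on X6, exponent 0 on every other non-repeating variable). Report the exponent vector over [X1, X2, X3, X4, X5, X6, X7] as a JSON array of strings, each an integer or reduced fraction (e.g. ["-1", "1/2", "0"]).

Exponent matrix [L,I,M] × [X1,X2,X3,X4,X5,X6,X7]:
  L: [ 2  1  2 -2 -1  2 -1]
  I: [ 1  1  1 -1  0  1 -1]
  M: [ 1  0  1 -1 -1  1  0]
Row reduction gives pivot columns X1,X2; rank = 2
Repeat: X1,X2; free: X3,X4,X5,X6,X7
RREF:
  r0: [   1    0    1   -1   -1    1    0]
  r1: [   0    1    0    0    1    0   -1]
  r2: [   0    0    0    0    0    0    0]
Fix exponent of X6 at 1, X3 at 0, X4 at 0, X5 at 0, X7 at 0; solve each RREF row for its pivot's exponent:
  r0: exp(X1) + (1)·1 = 0 ⇒ exp(X1) = -1
  r1: exp(X2) + (0)·1 = 0 ⇒ exp(X2) = 0
Π_4 = X1^-1 · X6

["-1", "0", "0", "0", "0", "1", "0"]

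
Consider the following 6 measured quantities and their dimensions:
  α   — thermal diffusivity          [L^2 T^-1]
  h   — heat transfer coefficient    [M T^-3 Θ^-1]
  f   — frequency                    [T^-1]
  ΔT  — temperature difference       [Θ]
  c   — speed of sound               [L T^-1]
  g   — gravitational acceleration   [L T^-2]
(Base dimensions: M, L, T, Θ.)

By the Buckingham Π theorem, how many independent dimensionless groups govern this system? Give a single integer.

2

Write exponents as rows M,L,T,Θ / cols α,h,f,ΔT,c,g:
  M: [ 0  1  0  0  0  0]
  L: [ 2  0  0  0  1  1]
  T: [-1 -3 -1  0 -1 -2]
  Θ: [ 0 -1  0  1  0  0]
RREF → pivots at {α,h,f,ΔT} ⇒ r = 4
Π count = n − r = 6 − 4 = 2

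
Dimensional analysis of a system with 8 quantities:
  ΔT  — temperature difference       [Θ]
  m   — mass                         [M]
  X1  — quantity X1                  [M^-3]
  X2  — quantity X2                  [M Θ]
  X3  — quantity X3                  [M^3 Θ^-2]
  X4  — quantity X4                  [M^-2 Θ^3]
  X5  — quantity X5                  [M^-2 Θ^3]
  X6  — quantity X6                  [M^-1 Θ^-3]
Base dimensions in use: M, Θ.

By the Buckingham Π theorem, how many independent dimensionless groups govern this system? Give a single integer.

6

Write exponents as rows M,Θ / cols ΔT,m,X1,X2,X3,X4,X5,X6:
  M: [ 0  1 -3  1  3 -2 -2 -1]
  Θ: [ 1  0  0  1 -2  3  3 -3]
Row reduction gives pivot columns ΔT,m; rank = 2
Π count = n − r = 8 − 2 = 6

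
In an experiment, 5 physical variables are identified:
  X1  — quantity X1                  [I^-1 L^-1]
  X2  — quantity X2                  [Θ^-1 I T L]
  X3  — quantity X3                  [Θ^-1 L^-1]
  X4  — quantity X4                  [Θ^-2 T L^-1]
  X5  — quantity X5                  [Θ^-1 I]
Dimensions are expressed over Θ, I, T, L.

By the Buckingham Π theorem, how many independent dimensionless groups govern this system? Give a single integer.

Write exponents as rows Θ,I,T,L / cols X1,X2,X3,X4,X5:
  Θ: [ 0 -1 -1 -2 -1]
  I: [-1  1  0  0  1]
  T: [ 0  1  0  1  0]
  L: [-1  1 -1 -1  0]
Echelon form has 3 nonzero rows (pivots: X1,X2,X3)
5 vars − rank 3 = 2 Π groups

2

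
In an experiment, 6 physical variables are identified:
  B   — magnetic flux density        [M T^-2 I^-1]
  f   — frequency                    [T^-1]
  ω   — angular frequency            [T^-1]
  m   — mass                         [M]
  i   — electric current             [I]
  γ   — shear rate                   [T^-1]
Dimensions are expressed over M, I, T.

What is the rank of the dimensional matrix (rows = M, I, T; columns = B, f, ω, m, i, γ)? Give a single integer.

3

Dimensional matrix (M×I×T by B×f×ω×m×i×γ):
  M: [ 1  0  0  1  0  0]
  I: [-1  0  0  0  1  0]
  T: [-2 -1 -1  0  0 -1]
RREF → pivots at {B,f,m} ⇒ r = 3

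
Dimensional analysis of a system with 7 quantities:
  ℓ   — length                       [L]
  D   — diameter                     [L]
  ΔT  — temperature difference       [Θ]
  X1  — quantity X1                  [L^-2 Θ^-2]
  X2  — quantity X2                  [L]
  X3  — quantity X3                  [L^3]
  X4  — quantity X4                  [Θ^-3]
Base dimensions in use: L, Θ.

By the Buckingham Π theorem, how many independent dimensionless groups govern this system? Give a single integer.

Write exponents as rows L,Θ / cols ℓ,D,ΔT,X1,X2,X3,X4:
  L: [ 1  1  0 -2  1  3  0]
  Θ: [ 0  0  1 -2  0  0 -3]
RREF → pivots at {ℓ,ΔT} ⇒ r = 2
Π count = n − r = 7 − 2 = 5

5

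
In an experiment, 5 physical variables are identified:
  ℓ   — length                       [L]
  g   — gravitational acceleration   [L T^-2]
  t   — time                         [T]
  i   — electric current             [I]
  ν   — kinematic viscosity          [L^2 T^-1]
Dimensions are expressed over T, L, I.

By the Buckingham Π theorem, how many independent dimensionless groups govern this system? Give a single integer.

Write exponents as rows T,L,I / cols ℓ,g,t,i,ν:
  T: [ 0 -2  1  0 -1]
  L: [ 1  1  0  0  2]
  I: [ 0  0  0  1  0]
RREF → pivots at {ℓ,g,i} ⇒ r = 3
5 vars − rank 3 = 2 Π groups

2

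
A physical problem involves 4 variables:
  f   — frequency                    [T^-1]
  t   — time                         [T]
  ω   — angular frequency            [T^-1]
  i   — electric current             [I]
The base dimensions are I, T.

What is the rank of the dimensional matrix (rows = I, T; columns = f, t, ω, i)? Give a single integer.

2

Dimensional matrix (I×T by f×t×ω×i):
  I: [ 0  0  0  1]
  T: [-1  1 -1  0]
Row reduction gives pivot columns f,i; rank = 2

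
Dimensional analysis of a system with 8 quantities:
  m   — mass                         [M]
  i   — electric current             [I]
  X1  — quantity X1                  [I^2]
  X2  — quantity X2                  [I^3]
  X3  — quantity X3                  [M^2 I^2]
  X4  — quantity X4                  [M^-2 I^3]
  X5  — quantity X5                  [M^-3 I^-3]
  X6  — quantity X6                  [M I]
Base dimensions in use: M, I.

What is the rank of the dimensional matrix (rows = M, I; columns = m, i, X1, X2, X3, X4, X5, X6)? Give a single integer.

2

Write exponents as rows M,I / cols m,i,X1,X2,X3,X4,X5,X6:
  M: [ 1  0  0  0  2 -2 -3  1]
  I: [ 0  1  2  3  2  3 -3  1]
RREF → pivots at {m,i} ⇒ r = 2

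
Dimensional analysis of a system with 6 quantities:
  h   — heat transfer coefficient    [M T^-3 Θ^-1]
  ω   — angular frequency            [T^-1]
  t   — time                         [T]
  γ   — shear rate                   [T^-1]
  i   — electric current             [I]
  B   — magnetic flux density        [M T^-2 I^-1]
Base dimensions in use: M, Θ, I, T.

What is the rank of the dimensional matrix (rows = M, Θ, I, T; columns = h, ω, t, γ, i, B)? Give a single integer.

Exponent matrix [M,Θ,I,T] × [h,ω,t,γ,i,B]:
  M: [ 1  0  0  0  0  1]
  Θ: [-1  0  0  0  0  0]
  I: [ 0  0  0  0  1 -1]
  T: [-3 -1  1 -1  0 -2]
RREF → pivots at {h,ω,i,B} ⇒ r = 4

4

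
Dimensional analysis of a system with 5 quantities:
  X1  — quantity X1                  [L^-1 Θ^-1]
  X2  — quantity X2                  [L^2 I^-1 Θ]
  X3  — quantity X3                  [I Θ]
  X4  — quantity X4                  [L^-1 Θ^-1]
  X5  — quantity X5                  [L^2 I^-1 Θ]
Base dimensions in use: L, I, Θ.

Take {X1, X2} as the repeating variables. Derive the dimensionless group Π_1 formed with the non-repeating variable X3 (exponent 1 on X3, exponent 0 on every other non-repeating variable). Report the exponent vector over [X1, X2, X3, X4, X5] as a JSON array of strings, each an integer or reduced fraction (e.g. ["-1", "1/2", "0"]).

Exponent matrix [L,I,Θ] × [X1,X2,X3,X4,X5]:
  L: [-1  2  0 -1  2]
  I: [ 0 -1  1  0 -1]
  Θ: [-1  1  1 -1  1]
Echelon form has 2 nonzero rows (pivots: X1,X2)
Pivot set = {X1,X2}, free = {X3,X4,X5}
RREF:
  r0: [   1    0   -2    1    0]
  r1: [   0    1   -1    0    1]
  r2: [   0    0    0    0    0]
Fix exponent of X3 at 1, X4 at 0, X5 at 0; solve each RREF row for its pivot's exponent:
  r0: exp(X1) + (-2)·1 = 0 ⇒ exp(X1) = 2
  r1: exp(X2) + (-1)·1 = 0 ⇒ exp(X2) = 1
Π_1 = X1^2 · X2 · X3

["2", "1", "1", "0", "0"]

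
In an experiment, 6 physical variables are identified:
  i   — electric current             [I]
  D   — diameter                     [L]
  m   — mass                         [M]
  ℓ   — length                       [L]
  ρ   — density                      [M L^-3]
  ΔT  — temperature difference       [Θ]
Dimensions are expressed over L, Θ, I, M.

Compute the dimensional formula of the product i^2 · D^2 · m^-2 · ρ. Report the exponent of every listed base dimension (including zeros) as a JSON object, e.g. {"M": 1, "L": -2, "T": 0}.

{"L": -1, "Θ": 0, "I": 2, "M": -1}

Write exponents as rows L,Θ,I,M / cols i,D,m,ℓ,ρ,ΔT:
  L: [ 0  1  0  1 -3  0]
  Θ: [ 0  0  0  0  0  1]
  I: [ 1  0  0  0  0  0]
  M: [ 0  0  1  0  1  0]
  [L]: (2)·0+(2)·1+(-2)·0+(1)·-3 = -1
  [Θ]: (2)·0+(2)·0+(-2)·0+(1)·0 = 0
  [I]: (2)·1+(2)·0+(-2)·0+(1)·0 = 2
  [M]: (2)·0+(2)·0+(-2)·1+(1)·1 = -1
⇒ L^-1 I^2 M^-1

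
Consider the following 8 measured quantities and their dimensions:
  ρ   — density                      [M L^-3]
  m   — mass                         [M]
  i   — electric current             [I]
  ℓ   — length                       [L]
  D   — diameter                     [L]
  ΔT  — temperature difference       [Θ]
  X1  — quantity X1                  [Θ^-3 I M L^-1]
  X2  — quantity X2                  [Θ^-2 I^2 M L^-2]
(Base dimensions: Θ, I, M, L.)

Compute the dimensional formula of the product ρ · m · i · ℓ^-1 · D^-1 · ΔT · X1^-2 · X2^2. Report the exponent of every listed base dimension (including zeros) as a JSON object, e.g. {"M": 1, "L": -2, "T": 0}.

{"Θ": 3, "I": 3, "M": 2, "L": -7}

Dimensional matrix (Θ×I×M×L by ρ×m×i×ℓ×D×ΔT×X1×X2):
  Θ: [ 0  0  0  0  0  1 -3 -2]
  I: [ 0  0  1  0  0  0  1  2]
  M: [ 1  1  0  0  0  0  1  1]
  L: [-3  0  0  1  1  0 -1 -2]
  [Θ]: (1)·0+(1)·0+(1)·0+(-1)·0+(-1)·0+(1)·1+(-2)·-3+(2)·-2 = 3
  [I]: (1)·0+(1)·0+(1)·1+(-1)·0+(-1)·0+(1)·0+(-2)·1+(2)·2 = 3
  [M]: (1)·1+(1)·1+(1)·0+(-1)·0+(-1)·0+(1)·0+(-2)·1+(2)·1 = 2
  [L]: (1)·-3+(1)·0+(1)·0+(-1)·1+(-1)·1+(1)·0+(-2)·-1+(2)·-2 = -7
⇒ Θ^3 I^3 M^2 L^-7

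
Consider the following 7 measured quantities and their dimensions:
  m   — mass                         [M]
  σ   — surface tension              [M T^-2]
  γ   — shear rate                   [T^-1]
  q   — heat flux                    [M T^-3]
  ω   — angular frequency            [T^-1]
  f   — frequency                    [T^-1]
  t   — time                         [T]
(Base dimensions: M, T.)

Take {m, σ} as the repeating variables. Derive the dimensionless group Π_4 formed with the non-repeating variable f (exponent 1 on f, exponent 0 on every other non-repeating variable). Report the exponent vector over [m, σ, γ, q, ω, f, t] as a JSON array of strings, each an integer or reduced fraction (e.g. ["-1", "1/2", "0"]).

["1/2", "-1/2", "0", "0", "0", "1", "0"]

Dimensional matrix (M×T by m×σ×γ×q×ω×f×t):
  M: [ 1  1  0  1  0  0  0]
  T: [ 0 -2 -1 -3 -1 -1  1]
Echelon form has 2 nonzero rows (pivots: m,σ)
Repeat: m,σ; free: γ,q,ω,f,t
RREF:
  r0: [   1    0 -1/2 -1/2 -1/2 -1/2  1/2]
  r1: [   0    1  1/2  3/2  1/2  1/2 -1/2]
Fix exponent of f at 1, γ at 0, q at 0, ω at 0, t at 0; solve each RREF row for its pivot's exponent:
  r0: exp(m) + (-1/2)·1 = 0 ⇒ exp(m) = 1/2
  r1: exp(σ) + (1/2)·1 = 0 ⇒ exp(σ) = -1/2
Π_4 = m^(1/2) · σ^(-1/2) · f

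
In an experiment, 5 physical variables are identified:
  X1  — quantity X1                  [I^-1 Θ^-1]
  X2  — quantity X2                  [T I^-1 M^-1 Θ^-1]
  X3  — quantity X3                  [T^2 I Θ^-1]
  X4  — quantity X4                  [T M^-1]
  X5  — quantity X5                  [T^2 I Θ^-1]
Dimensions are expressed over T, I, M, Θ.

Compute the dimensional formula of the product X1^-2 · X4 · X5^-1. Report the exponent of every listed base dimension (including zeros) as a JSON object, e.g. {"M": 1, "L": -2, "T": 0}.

{"T": -1, "I": 1, "M": -1, "Θ": 3}

Exponent matrix [T,I,M,Θ] × [X1,X2,X3,X4,X5]:
  T: [ 0  1  2  1  2]
  I: [-1 -1  1  0  1]
  M: [ 0 -1  0 -1  0]
  Θ: [-1 -1 -1  0 -1]
  [T]: (-2)·0+(1)·1+(-1)·2 = -1
  [I]: (-2)·-1+(1)·0+(-1)·1 = 1
  [M]: (-2)·0+(1)·-1+(-1)·0 = -1
  [Θ]: (-2)·-1+(1)·0+(-1)·-1 = 3
⇒ T^-1 I M^-1 Θ^3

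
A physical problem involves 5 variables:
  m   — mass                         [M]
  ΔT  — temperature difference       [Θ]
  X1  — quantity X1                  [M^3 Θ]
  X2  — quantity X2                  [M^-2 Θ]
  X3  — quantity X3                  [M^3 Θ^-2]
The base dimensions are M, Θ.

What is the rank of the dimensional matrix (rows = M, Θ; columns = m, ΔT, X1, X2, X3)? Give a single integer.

Write exponents as rows M,Θ / cols m,ΔT,X1,X2,X3:
  M: [ 1  0  3 -2  3]
  Θ: [ 0  1  1  1 -2]
Echelon form has 2 nonzero rows (pivots: m,ΔT)

2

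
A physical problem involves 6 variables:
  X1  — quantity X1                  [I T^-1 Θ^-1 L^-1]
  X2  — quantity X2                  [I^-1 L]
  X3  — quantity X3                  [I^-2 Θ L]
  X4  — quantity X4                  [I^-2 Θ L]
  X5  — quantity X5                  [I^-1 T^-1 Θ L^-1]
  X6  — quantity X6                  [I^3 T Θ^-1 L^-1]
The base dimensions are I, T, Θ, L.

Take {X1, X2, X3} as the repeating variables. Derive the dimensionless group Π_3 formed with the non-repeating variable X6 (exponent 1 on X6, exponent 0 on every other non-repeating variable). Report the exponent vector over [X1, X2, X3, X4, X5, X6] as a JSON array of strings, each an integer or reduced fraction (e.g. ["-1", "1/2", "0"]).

Write exponents as rows I,T,Θ,L / cols X1,X2,X3,X4,X5,X6:
  I: [ 1 -1 -2 -2 -1  3]
  T: [-1  0  0  0 -1  1]
  Θ: [-1  0  1  1  1 -1]
  L: [-1  1  1  1 -1 -1]
Row reduction gives pivot columns X1,X2,X3; rank = 3
Repeat: X1,X2,X3; free: X4,X5,X6
RREF:
  r0: [   1    0    0    0    1   -1]
  r1: [   0    1    0    0   -2    0]
  r2: [   0    0    1    1    2   -2]
  r3: [   0    0    0    0    0    0]
Fix exponent of X6 at 1, X4 at 0, X5 at 0; solve each RREF row for its pivot's exponent:
  r0: exp(X1) + (-1)·1 = 0 ⇒ exp(X1) = 1
  r1: exp(X2) + (0)·1 = 0 ⇒ exp(X2) = 0
  r2: exp(X3) + (-2)·1 = 0 ⇒ exp(X3) = 2
Π_3 = X1 · X3^2 · X6

["1", "0", "2", "0", "0", "1"]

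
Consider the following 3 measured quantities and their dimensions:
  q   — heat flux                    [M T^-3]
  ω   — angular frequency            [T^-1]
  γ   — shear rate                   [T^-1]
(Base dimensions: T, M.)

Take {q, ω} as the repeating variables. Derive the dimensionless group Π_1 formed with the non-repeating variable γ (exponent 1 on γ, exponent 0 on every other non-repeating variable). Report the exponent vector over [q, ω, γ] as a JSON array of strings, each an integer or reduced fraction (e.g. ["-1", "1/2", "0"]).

Exponent matrix [T,M] × [q,ω,γ]:
  T: [-3 -1 -1]
  M: [ 1  0  0]
RREF → pivots at {q,ω} ⇒ r = 2
Pivot set = {q,ω}, free = {γ}
RREF:
  r0: [   1    0    0]
  r1: [   0    1    1]
Fix exponent of γ at 1; solve each RREF row for its pivot's exponent:
  r0: exp(q) + (0)·1 = 0 ⇒ exp(q) = 0
  r1: exp(ω) + (1)·1 = 0 ⇒ exp(ω) = -1
Π_1 = ω^-1 · γ

["0", "-1", "1"]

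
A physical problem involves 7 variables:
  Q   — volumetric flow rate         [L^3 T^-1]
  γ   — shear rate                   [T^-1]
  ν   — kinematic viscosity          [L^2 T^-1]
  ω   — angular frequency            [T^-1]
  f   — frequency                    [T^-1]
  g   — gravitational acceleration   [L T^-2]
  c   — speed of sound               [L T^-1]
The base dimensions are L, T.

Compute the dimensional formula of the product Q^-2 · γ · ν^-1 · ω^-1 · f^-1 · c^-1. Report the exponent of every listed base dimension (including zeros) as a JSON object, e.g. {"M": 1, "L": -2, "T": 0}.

Write exponents as rows L,T / cols Q,γ,ν,ω,f,g,c:
  L: [ 3  0  2  0  0  1  1]
  T: [-1 -1 -1 -1 -1 -2 -1]
  [L]: (-2)·3+(1)·0+(-1)·2+(-1)·0+(-1)·0+(-1)·1 = -9
  [T]: (-2)·-1+(1)·-1+(-1)·-1+(-1)·-1+(-1)·-1+(-1)·-1 = 5
⇒ L^-9 T^5

{"L": -9, "T": 5}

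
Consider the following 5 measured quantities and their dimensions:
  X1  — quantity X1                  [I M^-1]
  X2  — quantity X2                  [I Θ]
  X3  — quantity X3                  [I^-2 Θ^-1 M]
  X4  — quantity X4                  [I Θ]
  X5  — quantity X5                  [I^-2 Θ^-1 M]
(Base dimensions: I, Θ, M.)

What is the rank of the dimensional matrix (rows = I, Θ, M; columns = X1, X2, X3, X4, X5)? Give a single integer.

2

Write exponents as rows I,Θ,M / cols X1,X2,X3,X4,X5:
  I: [ 1  1 -2  1 -2]
  Θ: [ 0  1 -1  1 -1]
  M: [-1  0  1  0  1]
RREF → pivots at {X1,X2} ⇒ r = 2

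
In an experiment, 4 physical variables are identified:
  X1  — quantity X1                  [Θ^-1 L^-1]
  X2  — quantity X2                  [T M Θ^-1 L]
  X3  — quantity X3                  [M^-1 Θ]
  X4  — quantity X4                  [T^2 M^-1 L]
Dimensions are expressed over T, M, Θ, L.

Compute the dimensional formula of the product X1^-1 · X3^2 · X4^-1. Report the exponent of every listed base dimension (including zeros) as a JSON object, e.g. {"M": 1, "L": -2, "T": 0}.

{"T": -2, "M": -1, "Θ": 3, "L": 0}

Write exponents as rows T,M,Θ,L / cols X1,X2,X3,X4:
  T: [ 0  1  0  2]
  M: [ 0  1 -1 -1]
  Θ: [-1 -1  1  0]
  L: [-1  1  0  1]
  [T]: (-1)·0+(2)·0+(-1)·2 = -2
  [M]: (-1)·0+(2)·-1+(-1)·-1 = -1
  [Θ]: (-1)·-1+(2)·1+(-1)·0 = 3
  [L]: (-1)·-1+(2)·0+(-1)·1 = 0
⇒ T^-2 M^-1 Θ^3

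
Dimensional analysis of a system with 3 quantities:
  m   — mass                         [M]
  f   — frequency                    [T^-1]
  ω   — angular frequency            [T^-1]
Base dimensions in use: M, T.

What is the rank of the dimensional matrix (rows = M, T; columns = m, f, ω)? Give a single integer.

2

Write exponents as rows M,T / cols m,f,ω:
  M: [ 1  0  0]
  T: [ 0 -1 -1]
RREF → pivots at {m,f} ⇒ r = 2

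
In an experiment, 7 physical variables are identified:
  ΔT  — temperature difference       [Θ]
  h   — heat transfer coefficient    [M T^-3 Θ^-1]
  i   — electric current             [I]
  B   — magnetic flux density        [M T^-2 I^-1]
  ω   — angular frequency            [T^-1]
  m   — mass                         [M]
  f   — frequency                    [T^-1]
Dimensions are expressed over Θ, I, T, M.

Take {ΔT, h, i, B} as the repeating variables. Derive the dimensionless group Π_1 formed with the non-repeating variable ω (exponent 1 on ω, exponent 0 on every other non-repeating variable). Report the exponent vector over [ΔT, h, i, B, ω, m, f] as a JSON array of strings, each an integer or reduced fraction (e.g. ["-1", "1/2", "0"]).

Exponent matrix [Θ,I,T,M] × [ΔT,h,i,B,ω,m,f]:
  Θ: [ 1 -1  0  0  0  0  0]
  I: [ 0  0  1 -1  0  0  0]
  T: [ 0 -3  0 -2 -1  0 -1]
  M: [ 0  1  0  1  0  1  0]
Row reduction gives pivot columns ΔT,h,i,B; rank = 4
Repeat: ΔT,h,i,B; free: ω,m,f
RREF:
  r0: [   1    0    0    0    1   -2    1]
  r1: [   0    1    0    0    1   -2    1]
  r2: [   0    0    1    0   -1    3   -1]
  r3: [   0    0    0    1   -1    3   -1]
Fix exponent of ω at 1, m at 0, f at 0; solve each RREF row for its pivot's exponent:
  r0: exp(ΔT) + (1)·1 = 0 ⇒ exp(ΔT) = -1
  r1: exp(h) + (1)·1 = 0 ⇒ exp(h) = -1
  r2: exp(i) + (-1)·1 = 0 ⇒ exp(i) = 1
  r3: exp(B) + (-1)·1 = 0 ⇒ exp(B) = 1
Π_1 = ΔT^-1 · h^-1 · i · B · ω

["-1", "-1", "1", "1", "1", "0", "0"]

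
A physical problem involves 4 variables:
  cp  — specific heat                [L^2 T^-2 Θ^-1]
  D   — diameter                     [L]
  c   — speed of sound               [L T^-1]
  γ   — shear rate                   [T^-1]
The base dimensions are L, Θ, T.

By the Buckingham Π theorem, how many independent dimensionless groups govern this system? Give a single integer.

Write exponents as rows L,Θ,T / cols cp,D,c,γ:
  L: [ 2  1  1  0]
  Θ: [-1  0  0  0]
  T: [-2  0 -1 -1]
Echelon form has 3 nonzero rows (pivots: cp,D,c)
n=4, r=3 ⇒ 1 dimensionless group

1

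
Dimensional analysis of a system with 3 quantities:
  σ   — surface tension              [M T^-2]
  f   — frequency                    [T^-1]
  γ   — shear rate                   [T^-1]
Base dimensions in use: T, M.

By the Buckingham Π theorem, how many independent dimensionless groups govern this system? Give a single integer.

1

Write exponents as rows T,M / cols σ,f,γ:
  T: [-2 -1 -1]
  M: [ 1  0  0]
Row reduction gives pivot columns σ,f; rank = 2
n=3, r=2 ⇒ 1 dimensionless group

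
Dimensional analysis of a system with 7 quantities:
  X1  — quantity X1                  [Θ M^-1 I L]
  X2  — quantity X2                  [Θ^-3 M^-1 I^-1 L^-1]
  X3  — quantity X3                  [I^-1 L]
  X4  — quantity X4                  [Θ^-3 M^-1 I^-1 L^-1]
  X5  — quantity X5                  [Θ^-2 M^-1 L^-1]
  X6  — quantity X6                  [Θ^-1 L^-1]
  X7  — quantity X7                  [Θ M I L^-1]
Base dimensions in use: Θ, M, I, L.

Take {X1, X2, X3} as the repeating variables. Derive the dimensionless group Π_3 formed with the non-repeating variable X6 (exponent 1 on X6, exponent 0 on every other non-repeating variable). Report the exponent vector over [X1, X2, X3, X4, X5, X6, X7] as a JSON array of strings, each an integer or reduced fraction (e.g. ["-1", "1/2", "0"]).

["1/4", "-1/4", "1/2", "0", "0", "1", "0"]

Write exponents as rows Θ,M,I,L / cols X1,X2,X3,X4,X5,X6,X7:
  Θ: [ 1 -3  0 -3 -2 -1  1]
  M: [-1 -1  0 -1 -1  0  1]
  I: [ 1 -1 -1 -1  0  0  1]
  L: [ 1 -1  1 -1 -1 -1 -1]
Echelon form has 3 nonzero rows (pivots: X1,X2,X3)
Repeat: X1,X2,X3; free: X4,X5,X6,X7
RREF:
  r0: [   1    0    0    0  1/4 -1/4 -1/2]
  r1: [   0    1    0    1  3/4  1/4 -1/2]
  r2: [   0    0    1    0 -1/2 -1/2   -1]
  r3: [   0    0    0    0    0    0    0]
Fix exponent of X6 at 1, X4 at 0, X5 at 0, X7 at 0; solve each RREF row for its pivot's exponent:
  r0: exp(X1) + (-1/4)·1 = 0 ⇒ exp(X1) = 1/4
  r1: exp(X2) + (1/4)·1 = 0 ⇒ exp(X2) = -1/4
  r2: exp(X3) + (-1/2)·1 = 0 ⇒ exp(X3) = 1/2
Π_3 = X1^(1/4) · X2^(-1/4) · X3^(1/2) · X6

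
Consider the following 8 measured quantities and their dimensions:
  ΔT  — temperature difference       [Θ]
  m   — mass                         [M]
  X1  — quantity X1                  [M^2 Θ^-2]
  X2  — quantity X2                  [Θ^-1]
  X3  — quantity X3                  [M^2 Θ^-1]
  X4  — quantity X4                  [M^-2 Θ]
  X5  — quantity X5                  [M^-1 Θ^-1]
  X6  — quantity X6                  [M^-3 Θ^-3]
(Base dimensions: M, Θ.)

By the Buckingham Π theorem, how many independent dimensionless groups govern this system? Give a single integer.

Write exponents as rows M,Θ / cols ΔT,m,X1,X2,X3,X4,X5,X6:
  M: [ 0  1  2  0  2 -2 -1 -3]
  Θ: [ 1  0 -2 -1 -1  1 -1 -3]
Row reduction gives pivot columns ΔT,m; rank = 2
Π count = n − r = 8 − 2 = 6

6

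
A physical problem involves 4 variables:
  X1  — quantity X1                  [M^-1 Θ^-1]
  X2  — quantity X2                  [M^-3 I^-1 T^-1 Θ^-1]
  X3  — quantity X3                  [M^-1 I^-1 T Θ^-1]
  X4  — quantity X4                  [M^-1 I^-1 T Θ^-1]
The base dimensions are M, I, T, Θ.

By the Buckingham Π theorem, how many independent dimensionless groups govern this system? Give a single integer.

1

Dimensional matrix (M×I×T×Θ by X1×X2×X3×X4):
  M: [-1 -3 -1 -1]
  I: [ 0 -1 -1 -1]
  T: [ 0 -1  1  1]
  Θ: [-1 -1 -1 -1]
Row reduction gives pivot columns X1,X2,X3; rank = 3
Π count = n − r = 4 − 3 = 1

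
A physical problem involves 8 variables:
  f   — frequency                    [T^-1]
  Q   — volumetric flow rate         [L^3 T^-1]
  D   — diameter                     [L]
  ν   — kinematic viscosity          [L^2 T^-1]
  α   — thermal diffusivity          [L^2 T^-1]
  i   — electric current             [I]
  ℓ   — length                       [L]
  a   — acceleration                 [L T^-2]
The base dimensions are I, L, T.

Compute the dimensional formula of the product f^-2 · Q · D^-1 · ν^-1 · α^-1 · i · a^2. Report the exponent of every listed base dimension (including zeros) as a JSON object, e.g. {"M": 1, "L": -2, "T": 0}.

{"I": 1, "L": 0, "T": -1}

Write exponents as rows I,L,T / cols f,Q,D,ν,α,i,ℓ,a:
  I: [ 0  0  0  0  0  1  0  0]
  L: [ 0  3  1  2  2  0  1  1]
  T: [-1 -1  0 -1 -1  0  0 -2]
  [I]: (-2)·0+(1)·0+(-1)·0+(-1)·0+(-1)·0+(1)·1+(2)·0 = 1
  [L]: (-2)·0+(1)·3+(-1)·1+(-1)·2+(-1)·2+(1)·0+(2)·1 = 0
  [T]: (-2)·-1+(1)·-1+(-1)·0+(-1)·-1+(-1)·-1+(1)·0+(2)·-2 = -1
⇒ I T^-1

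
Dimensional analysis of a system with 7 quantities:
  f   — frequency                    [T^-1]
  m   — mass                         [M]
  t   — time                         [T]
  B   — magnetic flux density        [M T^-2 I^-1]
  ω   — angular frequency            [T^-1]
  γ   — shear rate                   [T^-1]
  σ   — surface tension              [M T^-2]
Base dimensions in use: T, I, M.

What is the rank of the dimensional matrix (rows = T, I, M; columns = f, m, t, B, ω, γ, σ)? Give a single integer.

3

Write exponents as rows T,I,M / cols f,m,t,B,ω,γ,σ:
  T: [-1  0  1 -2 -1 -1 -2]
  I: [ 0  0  0 -1  0  0  0]
  M: [ 0  1  0  1  0  0  1]
RREF → pivots at {f,m,B} ⇒ r = 3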